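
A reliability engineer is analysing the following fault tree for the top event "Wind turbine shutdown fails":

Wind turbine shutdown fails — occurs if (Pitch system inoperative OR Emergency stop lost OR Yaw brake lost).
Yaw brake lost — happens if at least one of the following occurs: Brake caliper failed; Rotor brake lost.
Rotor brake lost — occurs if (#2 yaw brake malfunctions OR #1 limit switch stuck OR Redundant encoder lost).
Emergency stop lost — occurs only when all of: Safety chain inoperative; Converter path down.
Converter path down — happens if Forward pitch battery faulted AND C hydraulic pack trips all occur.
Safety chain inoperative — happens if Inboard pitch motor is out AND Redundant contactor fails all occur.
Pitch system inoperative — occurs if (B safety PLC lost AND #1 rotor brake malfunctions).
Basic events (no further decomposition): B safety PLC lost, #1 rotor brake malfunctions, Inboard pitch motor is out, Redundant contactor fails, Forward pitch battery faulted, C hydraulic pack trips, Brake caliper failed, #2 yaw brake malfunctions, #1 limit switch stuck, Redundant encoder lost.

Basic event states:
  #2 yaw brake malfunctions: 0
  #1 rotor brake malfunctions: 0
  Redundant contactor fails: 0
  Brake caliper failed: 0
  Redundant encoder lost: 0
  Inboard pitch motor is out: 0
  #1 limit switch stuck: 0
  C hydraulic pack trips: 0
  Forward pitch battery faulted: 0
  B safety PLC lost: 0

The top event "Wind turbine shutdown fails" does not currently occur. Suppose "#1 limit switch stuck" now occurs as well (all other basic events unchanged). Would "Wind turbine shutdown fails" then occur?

Yes

Counterfactual: set "#1 limit switch stuck" to occurred.
Pitch system inoperative [AND]: B safety PLC lost=not, #1 rotor brake malfunctions=not → not all inputs occur → does not occur.
Safety chain inoperative [AND]: Inboard pitch motor is out=not, Redundant contactor fails=not → not all inputs occur → does not occur.
Converter path down [AND]: Forward pitch battery faulted=not, C hydraulic pack trips=not → not all inputs occur → does not occur.
Emergency stop lost [AND]: Safety chain inoperative=not, Converter path down=not → not all inputs occur → does not occur.
Rotor brake lost [OR]: #2 yaw brake malfunctions=not, #1 limit switch stuck=occurs, Redundant encoder lost=not → at least one input occurs → occurs.
Yaw brake lost [OR]: Brake caliper failed=not, Rotor brake lost=occurs → at least one input occurs → occurs.
Wind turbine shutdown fails [OR]: Pitch system inoperative=not, Emergency stop lost=not, Yaw brake lost=occurs → at least one input occurs → occurs.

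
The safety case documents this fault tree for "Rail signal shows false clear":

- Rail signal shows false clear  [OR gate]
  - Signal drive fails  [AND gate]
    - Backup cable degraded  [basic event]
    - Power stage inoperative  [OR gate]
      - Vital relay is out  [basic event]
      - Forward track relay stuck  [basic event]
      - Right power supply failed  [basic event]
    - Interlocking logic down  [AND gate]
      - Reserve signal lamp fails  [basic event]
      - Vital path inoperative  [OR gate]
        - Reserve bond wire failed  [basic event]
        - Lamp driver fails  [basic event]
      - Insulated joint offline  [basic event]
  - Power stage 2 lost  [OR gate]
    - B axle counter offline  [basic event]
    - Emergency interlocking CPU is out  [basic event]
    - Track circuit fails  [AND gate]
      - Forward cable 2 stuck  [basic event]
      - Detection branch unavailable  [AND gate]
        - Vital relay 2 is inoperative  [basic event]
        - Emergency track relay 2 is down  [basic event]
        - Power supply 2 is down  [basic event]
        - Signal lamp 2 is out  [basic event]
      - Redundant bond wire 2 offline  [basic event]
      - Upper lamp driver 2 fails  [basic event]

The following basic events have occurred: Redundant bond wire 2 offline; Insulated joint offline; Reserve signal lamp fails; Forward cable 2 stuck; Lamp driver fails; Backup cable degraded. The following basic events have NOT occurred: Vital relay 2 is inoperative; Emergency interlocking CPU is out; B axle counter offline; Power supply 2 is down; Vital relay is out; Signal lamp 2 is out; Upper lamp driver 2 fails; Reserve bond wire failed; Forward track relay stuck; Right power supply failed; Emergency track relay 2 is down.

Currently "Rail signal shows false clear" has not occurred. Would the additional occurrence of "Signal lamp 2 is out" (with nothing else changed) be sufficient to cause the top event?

No

Counterfactual: set "Signal lamp 2 is out" to occurred.
Power stage inoperative [OR]: Vital relay is out=not, Forward track relay stuck=not, Right power supply failed=not → no input occurs → does not occur.
Vital path inoperative [OR]: Reserve bond wire failed=not, Lamp driver fails=occurs → at least one input occurs → occurs.
Interlocking logic down [AND]: Reserve signal lamp fails=occurs, Vital path inoperative=occurs, Insulated joint offline=occurs → all inputs occur → occurs.
Signal drive fails [AND]: Backup cable degraded=occurs, Power stage inoperative=not, Interlocking logic down=occurs → not all inputs occur → does not occur.
Detection branch unavailable [AND]: Vital relay 2 is inoperative=not, Emergency track relay 2 is down=not, Power supply 2 is down=not, Signal lamp 2 is out=occurs → not all inputs occur → does not occur.
Track circuit fails [AND]: Forward cable 2 stuck=occurs, Detection branch unavailable=not, Redundant bond wire 2 offline=occurs, Upper lamp driver 2 fails=not → not all inputs occur → does not occur.
Power stage 2 lost [OR]: B axle counter offline=not, Emergency interlocking CPU is out=not, Track circuit fails=not → no input occurs → does not occur.
Rail signal shows false clear [OR]: Signal drive fails=not, Power stage 2 lost=not → no input occurs → does not occur.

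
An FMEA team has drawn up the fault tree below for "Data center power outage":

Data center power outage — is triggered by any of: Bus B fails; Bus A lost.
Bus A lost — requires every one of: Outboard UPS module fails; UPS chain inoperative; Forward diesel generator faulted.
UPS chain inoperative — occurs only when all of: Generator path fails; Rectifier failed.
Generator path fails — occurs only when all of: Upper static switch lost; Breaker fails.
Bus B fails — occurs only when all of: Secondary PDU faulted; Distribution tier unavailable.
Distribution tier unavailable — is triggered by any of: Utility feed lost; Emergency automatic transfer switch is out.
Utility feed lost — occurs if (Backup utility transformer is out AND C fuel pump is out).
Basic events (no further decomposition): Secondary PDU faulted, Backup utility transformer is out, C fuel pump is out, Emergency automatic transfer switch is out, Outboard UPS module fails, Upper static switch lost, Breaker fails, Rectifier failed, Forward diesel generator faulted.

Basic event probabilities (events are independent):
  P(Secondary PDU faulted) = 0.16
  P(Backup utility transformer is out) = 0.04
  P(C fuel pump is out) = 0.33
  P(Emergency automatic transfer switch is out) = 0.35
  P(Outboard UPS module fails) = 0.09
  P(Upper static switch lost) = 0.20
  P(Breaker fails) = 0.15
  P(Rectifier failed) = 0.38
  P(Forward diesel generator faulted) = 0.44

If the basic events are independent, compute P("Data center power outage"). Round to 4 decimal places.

P(Utility feed lost) [AND] = 0.04 × 0.33 = 0.013200
P(Distribution tier unavailable) [OR] = 1 − (1−0.013200) × (1−0.35) = 0.358580
P(Bus B fails) [AND] = 0.16 × 0.358580 = 0.057373
P(Generator path fails) [AND] = 0.20 × 0.15 = 0.030000
P(UPS chain inoperative) [AND] = 0.030000 × 0.38 = 0.011400
P(Bus A lost) [AND] = 0.09 × 0.011400 × 0.44 = 0.000451
P(Data center power outage) [OR] = 1 − (1−0.057373) × (1−0.000451) = 0.057798
Rounded to 4 decimal places: P(Data center power outage) ≈ 0.0578.

0.0578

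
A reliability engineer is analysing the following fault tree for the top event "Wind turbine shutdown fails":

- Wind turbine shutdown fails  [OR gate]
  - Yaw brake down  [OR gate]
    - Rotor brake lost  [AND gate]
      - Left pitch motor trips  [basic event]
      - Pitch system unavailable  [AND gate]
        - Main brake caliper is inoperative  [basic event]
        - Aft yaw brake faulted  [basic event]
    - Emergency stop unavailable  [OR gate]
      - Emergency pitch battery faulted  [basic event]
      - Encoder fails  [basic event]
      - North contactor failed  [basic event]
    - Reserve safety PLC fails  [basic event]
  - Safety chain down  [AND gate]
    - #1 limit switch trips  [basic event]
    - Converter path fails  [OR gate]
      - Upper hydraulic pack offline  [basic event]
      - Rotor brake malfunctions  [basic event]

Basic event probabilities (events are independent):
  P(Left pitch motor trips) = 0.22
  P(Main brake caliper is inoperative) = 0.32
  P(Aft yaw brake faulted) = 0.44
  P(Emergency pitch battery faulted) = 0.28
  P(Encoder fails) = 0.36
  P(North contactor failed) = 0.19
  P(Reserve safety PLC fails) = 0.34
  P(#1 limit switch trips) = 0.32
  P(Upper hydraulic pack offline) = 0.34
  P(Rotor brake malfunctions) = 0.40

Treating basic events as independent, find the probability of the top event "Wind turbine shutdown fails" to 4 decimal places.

P(Pitch system unavailable) [AND] = 0.32 × 0.44 = 0.140800
P(Rotor brake lost) [AND] = 0.22 × 0.140800 = 0.030976
P(Emergency stop unavailable) [OR] = 1 − (1−0.28) × (1−0.36) × (1−0.19) = 0.626752
P(Yaw brake down) [OR] = 1 − (1−0.030976) × (1−0.626752) × (1−0.34) = 0.761287
P(Converter path fails) [OR] = 1 − (1−0.34) × (1−0.40) = 0.604000
P(Safety chain down) [AND] = 0.32 × 0.604000 = 0.193280
P(Wind turbine shutdown fails) [OR] = 1 − (1−0.761287) × (1−0.193280) = 0.807425
Rounded to 4 decimal places: P(Wind turbine shutdown fails) ≈ 0.8074.

0.8074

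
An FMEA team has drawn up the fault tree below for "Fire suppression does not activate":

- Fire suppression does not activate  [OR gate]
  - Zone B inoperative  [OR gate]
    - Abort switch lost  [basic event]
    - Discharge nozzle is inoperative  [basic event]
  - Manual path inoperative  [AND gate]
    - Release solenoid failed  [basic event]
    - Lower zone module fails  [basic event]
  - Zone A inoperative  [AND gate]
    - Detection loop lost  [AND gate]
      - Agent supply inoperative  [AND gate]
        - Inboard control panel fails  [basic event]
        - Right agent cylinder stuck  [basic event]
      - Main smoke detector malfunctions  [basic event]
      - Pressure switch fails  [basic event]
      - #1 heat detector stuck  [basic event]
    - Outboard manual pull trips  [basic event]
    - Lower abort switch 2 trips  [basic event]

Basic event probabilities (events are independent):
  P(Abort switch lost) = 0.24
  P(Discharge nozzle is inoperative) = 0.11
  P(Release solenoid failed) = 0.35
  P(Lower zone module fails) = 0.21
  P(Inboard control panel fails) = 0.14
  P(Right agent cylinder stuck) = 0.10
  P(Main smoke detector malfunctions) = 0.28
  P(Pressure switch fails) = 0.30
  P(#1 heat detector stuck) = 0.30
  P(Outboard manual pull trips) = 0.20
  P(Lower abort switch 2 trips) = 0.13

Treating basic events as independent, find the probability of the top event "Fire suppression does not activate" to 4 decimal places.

0.3733

P(Zone B inoperative) [OR] = 1 − (1−0.24) × (1−0.11) = 0.323600
P(Manual path inoperative) [AND] = 0.35 × 0.21 = 0.073500
P(Agent supply inoperative) [AND] = 0.14 × 0.10 = 0.014000
P(Detection loop lost) [AND] = 0.014000 × 0.28 × 0.30 × 0.30 = 0.000353
P(Zone A inoperative) [AND] = 0.000353 × 0.20 × 0.13 = 0.000009
P(Fire suppression does not activate) [OR] = 1 − (1−0.323600) × (1−0.073500) × (1−0.000009) = 0.373321
Rounded to 4 decimal places: P(Fire suppression does not activate) ≈ 0.3733.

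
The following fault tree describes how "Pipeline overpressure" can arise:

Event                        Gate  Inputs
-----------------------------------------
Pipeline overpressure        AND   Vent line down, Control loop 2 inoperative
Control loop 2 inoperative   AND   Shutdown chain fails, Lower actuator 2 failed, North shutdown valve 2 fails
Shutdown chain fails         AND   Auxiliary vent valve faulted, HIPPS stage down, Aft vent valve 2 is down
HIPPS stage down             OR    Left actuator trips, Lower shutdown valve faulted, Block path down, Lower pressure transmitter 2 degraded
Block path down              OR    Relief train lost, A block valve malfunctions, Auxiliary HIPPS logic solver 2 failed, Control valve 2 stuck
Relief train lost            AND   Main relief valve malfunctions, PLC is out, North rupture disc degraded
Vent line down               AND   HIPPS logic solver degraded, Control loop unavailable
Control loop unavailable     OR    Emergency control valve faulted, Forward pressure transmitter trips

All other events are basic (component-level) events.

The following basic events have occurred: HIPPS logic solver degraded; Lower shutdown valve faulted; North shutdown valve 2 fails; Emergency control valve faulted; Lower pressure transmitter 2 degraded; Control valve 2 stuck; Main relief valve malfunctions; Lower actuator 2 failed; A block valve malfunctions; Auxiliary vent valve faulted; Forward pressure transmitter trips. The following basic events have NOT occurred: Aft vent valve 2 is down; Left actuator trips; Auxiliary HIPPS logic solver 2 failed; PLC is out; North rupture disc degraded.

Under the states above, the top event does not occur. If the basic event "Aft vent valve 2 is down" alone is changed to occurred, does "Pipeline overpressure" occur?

Counterfactual: set "Aft vent valve 2 is down" to occurred.
Control loop unavailable [OR]: Emergency control valve faulted=occurs, Forward pressure transmitter trips=occurs → at least one input occurs → occurs.
Vent line down [AND]: HIPPS logic solver degraded=occurs, Control loop unavailable=occurs → all inputs occur → occurs.
Relief train lost [AND]: Main relief valve malfunctions=occurs, PLC is out=not, North rupture disc degraded=not → not all inputs occur → does not occur.
Block path down [OR]: Relief train lost=not, A block valve malfunctions=occurs, Auxiliary HIPPS logic solver 2 failed=not, Control valve 2 stuck=occurs → at least one input occurs → occurs.
HIPPS stage down [OR]: Left actuator trips=not, Lower shutdown valve faulted=occurs, Block path down=occurs, Lower pressure transmitter 2 degraded=occurs → at least one input occurs → occurs.
Shutdown chain fails [AND]: Auxiliary vent valve faulted=occurs, HIPPS stage down=occurs, Aft vent valve 2 is down=occurs → all inputs occur → occurs.
Control loop 2 inoperative [AND]: Shutdown chain fails=occurs, Lower actuator 2 failed=occurs, North shutdown valve 2 fails=occurs → all inputs occur → occurs.
Pipeline overpressure [AND]: Vent line down=occurs, Control loop 2 inoperative=occurs → all inputs occur → occurs.

Yes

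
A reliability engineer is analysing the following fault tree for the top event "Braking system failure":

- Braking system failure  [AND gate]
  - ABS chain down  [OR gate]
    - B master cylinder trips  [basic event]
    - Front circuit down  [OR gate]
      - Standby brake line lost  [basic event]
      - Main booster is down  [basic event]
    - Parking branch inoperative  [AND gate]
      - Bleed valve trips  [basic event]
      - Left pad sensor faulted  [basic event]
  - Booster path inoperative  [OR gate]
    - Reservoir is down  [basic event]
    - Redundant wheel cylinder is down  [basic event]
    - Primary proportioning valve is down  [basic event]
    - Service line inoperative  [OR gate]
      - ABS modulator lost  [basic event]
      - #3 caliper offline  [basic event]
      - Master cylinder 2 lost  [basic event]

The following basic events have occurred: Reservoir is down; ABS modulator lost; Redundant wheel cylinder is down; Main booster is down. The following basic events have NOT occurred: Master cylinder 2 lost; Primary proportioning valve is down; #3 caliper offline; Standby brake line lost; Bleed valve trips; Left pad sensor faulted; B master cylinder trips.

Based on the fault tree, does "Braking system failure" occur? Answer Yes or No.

Front circuit down [OR]: Standby brake line lost=not, Main booster is down=occurs → at least one input occurs → occurs.
Parking branch inoperative [AND]: Bleed valve trips=not, Left pad sensor faulted=not → not all inputs occur → does not occur.
ABS chain down [OR]: B master cylinder trips=not, Front circuit down=occurs, Parking branch inoperative=not → at least one input occurs → occurs.
Service line inoperative [OR]: ABS modulator lost=occurs, #3 caliper offline=not, Master cylinder 2 lost=not → at least one input occurs → occurs.
Booster path inoperative [OR]: Reservoir is down=occurs, Redundant wheel cylinder is down=occurs, Primary proportioning valve is down=not, Service line inoperative=occurs → at least one input occurs → occurs.
Braking system failure [AND]: ABS chain down=occurs, Booster path inoperative=occurs → all inputs occur → occurs.

Yes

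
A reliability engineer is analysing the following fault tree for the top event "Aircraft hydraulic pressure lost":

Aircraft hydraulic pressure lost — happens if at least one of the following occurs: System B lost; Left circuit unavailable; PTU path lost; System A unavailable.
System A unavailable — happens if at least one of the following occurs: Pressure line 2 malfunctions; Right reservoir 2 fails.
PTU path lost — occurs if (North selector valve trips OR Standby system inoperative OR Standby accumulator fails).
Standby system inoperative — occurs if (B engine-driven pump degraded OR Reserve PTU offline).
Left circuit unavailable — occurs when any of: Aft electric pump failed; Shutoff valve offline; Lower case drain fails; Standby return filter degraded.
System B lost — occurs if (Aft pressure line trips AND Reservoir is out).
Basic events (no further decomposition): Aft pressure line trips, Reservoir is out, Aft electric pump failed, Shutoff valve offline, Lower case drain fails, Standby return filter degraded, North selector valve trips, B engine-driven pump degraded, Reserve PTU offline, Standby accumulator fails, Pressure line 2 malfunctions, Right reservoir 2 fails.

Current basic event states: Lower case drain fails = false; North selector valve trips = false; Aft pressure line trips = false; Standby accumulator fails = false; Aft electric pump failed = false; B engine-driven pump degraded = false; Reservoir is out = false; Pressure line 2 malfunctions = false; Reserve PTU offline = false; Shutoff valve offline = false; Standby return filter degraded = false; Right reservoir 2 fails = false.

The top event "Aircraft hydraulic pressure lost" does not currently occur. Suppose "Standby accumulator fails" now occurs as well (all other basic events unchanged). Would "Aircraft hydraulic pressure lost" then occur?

Yes

Counterfactual: set "Standby accumulator fails" to occurred.
System B lost [AND]: Aft pressure line trips=not, Reservoir is out=not → not all inputs occur → does not occur.
Left circuit unavailable [OR]: Aft electric pump failed=not, Shutoff valve offline=not, Lower case drain fails=not, Standby return filter degraded=not → no input occurs → does not occur.
Standby system inoperative [OR]: B engine-driven pump degraded=not, Reserve PTU offline=not → no input occurs → does not occur.
PTU path lost [OR]: North selector valve trips=not, Standby system inoperative=not, Standby accumulator fails=occurs → at least one input occurs → occurs.
System A unavailable [OR]: Pressure line 2 malfunctions=not, Right reservoir 2 fails=not → no input occurs → does not occur.
Aircraft hydraulic pressure lost [OR]: System B lost=not, Left circuit unavailable=not, PTU path lost=occurs, System A unavailable=not → at least one input occurs → occurs.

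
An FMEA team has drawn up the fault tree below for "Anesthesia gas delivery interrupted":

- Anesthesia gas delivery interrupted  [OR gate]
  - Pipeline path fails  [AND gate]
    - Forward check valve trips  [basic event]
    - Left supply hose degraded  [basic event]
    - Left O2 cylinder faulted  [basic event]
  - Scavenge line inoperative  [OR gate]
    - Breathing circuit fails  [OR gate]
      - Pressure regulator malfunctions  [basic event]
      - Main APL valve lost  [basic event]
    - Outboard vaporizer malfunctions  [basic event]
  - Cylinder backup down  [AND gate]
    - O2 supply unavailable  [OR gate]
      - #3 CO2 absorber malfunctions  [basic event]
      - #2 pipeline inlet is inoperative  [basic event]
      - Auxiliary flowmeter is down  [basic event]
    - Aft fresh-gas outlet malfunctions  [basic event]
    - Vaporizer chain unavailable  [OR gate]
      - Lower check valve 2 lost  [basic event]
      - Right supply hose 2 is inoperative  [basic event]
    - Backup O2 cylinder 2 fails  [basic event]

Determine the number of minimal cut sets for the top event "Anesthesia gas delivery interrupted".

10

Pipeline path fails [AND]: one cut set from each child combined → 1 × 1 × 1 = 1 cut set(s).
Breathing circuit fails [OR]: union of children's cut sets → 2 cut set(s).
Scavenge line inoperative [OR]: union of children's cut sets → 3 cut set(s).
O2 supply unavailable [OR]: union of children's cut sets → 3 cut set(s).
Vaporizer chain unavailable [OR]: union of children's cut sets → 2 cut set(s).
Cylinder backup down [AND]: one cut set from each child combined → 3 × 1 × 2 × 1 = 6 cut set(s).
Anesthesia gas delivery interrupted [OR]: union of children's cut sets → 10 cut set(s).
Minimal cut sets: {Forward check valve trips, Left O2 cylinder faulted, Left supply hose degraded}; {Pressure regulator malfunctions}; {Main APL valve lost}; {Outboard vaporizer malfunctions}; {#3 CO2 absorber malfunctions, Aft fresh-gas outlet malfunctions, Backup O2 cylinder 2 fails, Lower check valve 2 lost}; {#3 CO2 absorber malfunctions, Aft fresh-gas outlet malfunctions, Backup O2 cylinder 2 fails, Right supply hose 2 is inoperative}; {#2 pipeline inlet is inoperative, Aft fresh-gas outlet malfunctions, Backup O2 cylinder 2 fails, Lower check valve 2 lost}; {#2 pipeline inlet is inoperative, Aft fresh-gas outlet malfunctions, Backup O2 cylinder 2 fails, Right supply hose 2 is inoperative}; {Aft fresh-gas outlet malfunctions, Auxiliary flowmeter is down, Backup O2 cylinder 2 fails, Lower check valve 2 lost}; {Aft fresh-gas outlet malfunctions, Auxiliary flowmeter is down, Backup O2 cylinder 2 fails, Right supply hose 2 is inoperative}.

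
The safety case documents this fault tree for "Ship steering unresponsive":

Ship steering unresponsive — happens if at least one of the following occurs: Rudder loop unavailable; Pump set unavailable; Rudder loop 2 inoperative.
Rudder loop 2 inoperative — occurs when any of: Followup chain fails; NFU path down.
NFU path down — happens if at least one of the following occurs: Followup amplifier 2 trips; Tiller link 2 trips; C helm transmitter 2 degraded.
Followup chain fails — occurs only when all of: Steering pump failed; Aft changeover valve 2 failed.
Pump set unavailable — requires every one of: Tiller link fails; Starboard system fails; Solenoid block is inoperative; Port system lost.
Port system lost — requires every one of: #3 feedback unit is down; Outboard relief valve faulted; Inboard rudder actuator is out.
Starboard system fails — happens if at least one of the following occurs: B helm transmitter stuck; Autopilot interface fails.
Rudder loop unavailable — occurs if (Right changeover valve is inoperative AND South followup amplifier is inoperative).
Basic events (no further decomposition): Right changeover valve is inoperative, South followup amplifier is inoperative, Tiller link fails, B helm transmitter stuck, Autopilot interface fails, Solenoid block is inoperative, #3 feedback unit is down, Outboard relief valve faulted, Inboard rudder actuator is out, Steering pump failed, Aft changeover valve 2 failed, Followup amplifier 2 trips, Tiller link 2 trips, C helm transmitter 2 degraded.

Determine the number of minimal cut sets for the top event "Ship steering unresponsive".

Rudder loop unavailable [AND]: one cut set from each child combined → 1 × 1 = 1 cut set(s).
Starboard system fails [OR]: union of children's cut sets → 2 cut set(s).
Port system lost [AND]: one cut set from each child combined → 1 × 1 × 1 = 1 cut set(s).
Pump set unavailable [AND]: one cut set from each child combined → 1 × 2 × 1 × 1 = 2 cut set(s).
Followup chain fails [AND]: one cut set from each child combined → 1 × 1 = 1 cut set(s).
NFU path down [OR]: union of children's cut sets → 3 cut set(s).
Rudder loop 2 inoperative [OR]: union of children's cut sets → 4 cut set(s).
Ship steering unresponsive [OR]: union of children's cut sets → 7 cut set(s).
Minimal cut sets: {Right changeover valve is inoperative, South followup amplifier is inoperative}; {#3 feedback unit is down, B helm transmitter stuck, Inboard rudder actuator is out, Outboard relief valve faulted, Solenoid block is inoperative, Tiller link fails}; {#3 feedback unit is down, Autopilot interface fails, Inboard rudder actuator is out, Outboard relief valve faulted, Solenoid block is inoperative, Tiller link fails}; {Aft changeover valve 2 failed, Steering pump failed}; {Followup amplifier 2 trips}; {Tiller link 2 trips}; {C helm transmitter 2 degraded}.

7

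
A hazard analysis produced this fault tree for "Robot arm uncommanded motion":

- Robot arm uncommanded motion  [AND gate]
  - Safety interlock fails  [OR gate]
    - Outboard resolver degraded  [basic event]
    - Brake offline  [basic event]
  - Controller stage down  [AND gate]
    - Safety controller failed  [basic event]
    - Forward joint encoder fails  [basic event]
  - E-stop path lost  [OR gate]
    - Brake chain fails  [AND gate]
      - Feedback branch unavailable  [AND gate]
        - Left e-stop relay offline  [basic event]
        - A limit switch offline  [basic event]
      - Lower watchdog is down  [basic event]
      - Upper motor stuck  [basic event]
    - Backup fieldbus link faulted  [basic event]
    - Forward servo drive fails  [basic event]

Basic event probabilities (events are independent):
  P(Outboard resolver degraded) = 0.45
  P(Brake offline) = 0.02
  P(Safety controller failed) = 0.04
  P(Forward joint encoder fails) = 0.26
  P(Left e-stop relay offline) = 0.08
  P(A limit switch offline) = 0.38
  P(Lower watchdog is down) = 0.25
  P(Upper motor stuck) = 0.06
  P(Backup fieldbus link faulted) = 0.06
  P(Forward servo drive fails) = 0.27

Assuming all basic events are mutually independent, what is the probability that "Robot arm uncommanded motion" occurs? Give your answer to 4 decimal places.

0.0015

P(Safety interlock fails) [OR] = 1 − (1−0.45) × (1−0.02) = 0.461000
P(Controller stage down) [AND] = 0.04 × 0.26 = 0.010400
P(Feedback branch unavailable) [AND] = 0.08 × 0.38 = 0.030400
P(Brake chain fails) [AND] = 0.030400 × 0.25 × 0.06 = 0.000456
P(E-stop path lost) [OR] = 1 − (1−0.000456) × (1−0.06) × (1−0.27) = 0.314113
P(Robot arm uncommanded motion) [AND] = 0.461000 × 0.010400 × 0.314113 = 0.001506
Rounded to 4 decimal places: P(Robot arm uncommanded motion) ≈ 0.0015.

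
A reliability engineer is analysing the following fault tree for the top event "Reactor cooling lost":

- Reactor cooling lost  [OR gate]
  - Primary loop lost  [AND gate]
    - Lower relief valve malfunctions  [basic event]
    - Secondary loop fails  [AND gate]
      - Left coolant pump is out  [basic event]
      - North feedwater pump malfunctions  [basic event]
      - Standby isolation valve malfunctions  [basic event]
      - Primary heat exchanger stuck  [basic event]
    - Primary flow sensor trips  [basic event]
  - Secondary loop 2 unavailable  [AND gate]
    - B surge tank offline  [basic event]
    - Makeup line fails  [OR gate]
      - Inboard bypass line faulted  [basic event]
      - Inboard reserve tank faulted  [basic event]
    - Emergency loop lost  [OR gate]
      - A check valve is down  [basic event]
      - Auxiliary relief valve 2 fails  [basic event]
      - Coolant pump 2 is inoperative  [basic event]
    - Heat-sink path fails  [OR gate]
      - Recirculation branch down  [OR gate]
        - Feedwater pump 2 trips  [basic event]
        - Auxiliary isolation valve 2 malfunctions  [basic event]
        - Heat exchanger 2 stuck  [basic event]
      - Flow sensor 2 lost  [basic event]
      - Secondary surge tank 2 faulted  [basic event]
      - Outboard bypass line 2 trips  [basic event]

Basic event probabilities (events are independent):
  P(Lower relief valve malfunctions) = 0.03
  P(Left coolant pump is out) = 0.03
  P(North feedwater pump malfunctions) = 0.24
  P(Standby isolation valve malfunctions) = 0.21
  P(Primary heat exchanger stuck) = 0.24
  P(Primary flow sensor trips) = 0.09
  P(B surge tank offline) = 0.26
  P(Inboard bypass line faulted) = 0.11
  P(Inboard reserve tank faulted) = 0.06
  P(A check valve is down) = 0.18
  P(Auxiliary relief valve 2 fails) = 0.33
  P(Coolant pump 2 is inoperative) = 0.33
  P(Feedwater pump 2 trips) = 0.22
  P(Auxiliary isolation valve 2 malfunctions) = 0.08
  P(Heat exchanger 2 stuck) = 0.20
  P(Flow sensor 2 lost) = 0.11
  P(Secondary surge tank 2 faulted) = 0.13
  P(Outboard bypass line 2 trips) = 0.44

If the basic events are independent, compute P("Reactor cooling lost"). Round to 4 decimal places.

0.0202

P(Secondary loop fails) [AND] = 0.03 × 0.24 × 0.21 × 0.24 = 0.000363
P(Primary loop lost) [AND] = 0.03 × 0.000363 × 0.09 = 0.000001
P(Makeup line fails) [OR] = 1 − (1−0.11) × (1−0.06) = 0.163400
P(Emergency loop lost) [OR] = 1 − (1−0.18) × (1−0.33) × (1−0.33) = 0.631902
P(Recirculation branch down) [OR] = 1 − (1−0.22) × (1−0.08) × (1−0.20) = 0.425920
P(Heat-sink path fails) [OR] = 1 − (1−0.425920) × (1−0.11) × (1−0.13) × (1−0.44) = 0.751074
P(Secondary loop 2 unavailable) [AND] = 0.26 × 0.163400 × 0.631902 × 0.751074 = 0.020163
P(Reactor cooling lost) [OR] = 1 − (1−0.000001) × (1−0.020163) = 0.020164
Rounded to 4 decimal places: P(Reactor cooling lost) ≈ 0.0202.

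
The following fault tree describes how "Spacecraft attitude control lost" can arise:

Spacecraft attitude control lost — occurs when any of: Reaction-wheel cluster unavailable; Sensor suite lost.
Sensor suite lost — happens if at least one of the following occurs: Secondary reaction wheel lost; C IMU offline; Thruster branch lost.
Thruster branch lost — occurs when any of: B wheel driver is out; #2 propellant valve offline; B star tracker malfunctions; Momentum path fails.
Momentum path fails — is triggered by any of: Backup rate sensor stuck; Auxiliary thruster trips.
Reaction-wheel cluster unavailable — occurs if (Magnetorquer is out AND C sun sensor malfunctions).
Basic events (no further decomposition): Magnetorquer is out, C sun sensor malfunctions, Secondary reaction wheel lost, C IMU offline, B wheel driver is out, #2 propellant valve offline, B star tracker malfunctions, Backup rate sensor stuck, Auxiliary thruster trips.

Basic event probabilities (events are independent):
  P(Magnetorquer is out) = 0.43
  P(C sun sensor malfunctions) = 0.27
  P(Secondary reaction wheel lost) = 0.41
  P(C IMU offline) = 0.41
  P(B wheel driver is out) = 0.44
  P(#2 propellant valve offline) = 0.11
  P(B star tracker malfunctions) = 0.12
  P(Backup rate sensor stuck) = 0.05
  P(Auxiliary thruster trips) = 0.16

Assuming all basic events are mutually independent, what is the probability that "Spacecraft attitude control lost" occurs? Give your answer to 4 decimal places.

0.8923

P(Reaction-wheel cluster unavailable) [AND] = 0.43 × 0.27 = 0.116100
P(Momentum path fails) [OR] = 1 − (1−0.05) × (1−0.16) = 0.202000
P(Thruster branch lost) [OR] = 1 − (1−0.44) × (1−0.11) × (1−0.12) × (1−0.202000) = 0.650004
P(Sensor suite lost) [OR] = 1 − (1−0.41) × (1−0.41) × (1−0.650004) = 0.878166
P(Spacecraft attitude control lost) [OR] = 1 − (1−0.116100) × (1−0.878166) = 0.892311
Rounded to 4 decimal places: P(Spacecraft attitude control lost) ≈ 0.8923.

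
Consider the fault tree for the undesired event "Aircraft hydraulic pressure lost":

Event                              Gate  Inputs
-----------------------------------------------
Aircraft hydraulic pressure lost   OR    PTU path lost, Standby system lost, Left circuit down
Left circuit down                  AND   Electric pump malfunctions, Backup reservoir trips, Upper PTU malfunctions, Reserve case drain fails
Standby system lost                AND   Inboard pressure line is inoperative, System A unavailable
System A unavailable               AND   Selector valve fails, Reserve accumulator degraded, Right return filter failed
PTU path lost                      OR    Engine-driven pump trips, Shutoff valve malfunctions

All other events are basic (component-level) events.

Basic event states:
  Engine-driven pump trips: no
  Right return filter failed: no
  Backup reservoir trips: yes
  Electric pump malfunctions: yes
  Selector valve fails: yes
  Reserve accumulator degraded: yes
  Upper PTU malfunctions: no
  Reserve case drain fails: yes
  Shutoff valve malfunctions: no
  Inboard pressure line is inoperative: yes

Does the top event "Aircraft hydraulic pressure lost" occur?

PTU path lost [OR]: Engine-driven pump trips=not, Shutoff valve malfunctions=not → no input occurs → does not occur.
System A unavailable [AND]: Selector valve fails=occurs, Reserve accumulator degraded=occurs, Right return filter failed=not → not all inputs occur → does not occur.
Standby system lost [AND]: Inboard pressure line is inoperative=occurs, System A unavailable=not → not all inputs occur → does not occur.
Left circuit down [AND]: Electric pump malfunctions=occurs, Backup reservoir trips=occurs, Upper PTU malfunctions=not, Reserve case drain fails=occurs → not all inputs occur → does not occur.
Aircraft hydraulic pressure lost [OR]: PTU path lost=not, Standby system lost=not, Left circuit down=not → no input occurs → does not occur.

No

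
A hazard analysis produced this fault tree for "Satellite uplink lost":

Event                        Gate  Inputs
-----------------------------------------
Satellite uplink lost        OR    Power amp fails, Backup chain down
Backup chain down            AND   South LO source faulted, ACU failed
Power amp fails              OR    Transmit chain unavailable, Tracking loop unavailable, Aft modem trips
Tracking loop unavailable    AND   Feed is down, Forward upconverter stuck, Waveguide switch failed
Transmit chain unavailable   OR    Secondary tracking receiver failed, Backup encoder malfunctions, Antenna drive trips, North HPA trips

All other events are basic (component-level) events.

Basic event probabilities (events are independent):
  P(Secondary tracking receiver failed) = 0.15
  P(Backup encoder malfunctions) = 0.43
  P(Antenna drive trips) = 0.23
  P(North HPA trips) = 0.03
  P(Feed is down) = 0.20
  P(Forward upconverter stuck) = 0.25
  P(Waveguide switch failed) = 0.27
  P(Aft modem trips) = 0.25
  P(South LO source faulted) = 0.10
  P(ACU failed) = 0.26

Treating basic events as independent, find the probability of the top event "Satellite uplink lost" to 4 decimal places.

P(Transmit chain unavailable) [OR] = 1 − (1−0.15) × (1−0.43) × (1−0.23) × (1−0.03) = 0.638127
P(Tracking loop unavailable) [AND] = 0.20 × 0.25 × 0.27 = 0.013500
P(Power amp fails) [OR] = 1 − (1−0.638127) × (1−0.013500) × (1−0.25) = 0.732259
P(Backup chain down) [AND] = 0.10 × 0.26 = 0.026000
P(Satellite uplink lost) [OR] = 1 − (1−0.732259) × (1−0.026000) = 0.739220
Rounded to 4 decimal places: P(Satellite uplink lost) ≈ 0.7392.

0.7392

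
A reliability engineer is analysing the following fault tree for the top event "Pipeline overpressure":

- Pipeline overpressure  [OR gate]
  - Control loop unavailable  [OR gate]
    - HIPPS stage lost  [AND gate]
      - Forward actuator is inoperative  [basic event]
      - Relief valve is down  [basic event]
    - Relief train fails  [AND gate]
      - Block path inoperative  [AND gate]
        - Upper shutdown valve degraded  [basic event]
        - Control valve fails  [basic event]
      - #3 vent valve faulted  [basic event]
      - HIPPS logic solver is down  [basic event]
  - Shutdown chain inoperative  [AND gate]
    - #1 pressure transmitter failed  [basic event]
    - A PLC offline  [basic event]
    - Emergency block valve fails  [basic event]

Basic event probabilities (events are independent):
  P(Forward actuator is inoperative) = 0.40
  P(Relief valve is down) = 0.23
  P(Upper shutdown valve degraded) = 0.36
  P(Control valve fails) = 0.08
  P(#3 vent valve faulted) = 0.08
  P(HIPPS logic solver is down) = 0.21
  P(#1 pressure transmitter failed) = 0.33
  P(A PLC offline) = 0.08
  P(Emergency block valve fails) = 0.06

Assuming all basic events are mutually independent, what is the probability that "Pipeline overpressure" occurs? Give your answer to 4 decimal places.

0.0939

P(HIPPS stage lost) [AND] = 0.40 × 0.23 = 0.092000
P(Block path inoperative) [AND] = 0.36 × 0.08 = 0.028800
P(Relief train fails) [AND] = 0.028800 × 0.08 × 0.21 = 0.000484
P(Control loop unavailable) [OR] = 1 − (1−0.092000) × (1−0.000484) = 0.092439
P(Shutdown chain inoperative) [AND] = 0.33 × 0.08 × 0.06 = 0.001584
P(Pipeline overpressure) [OR] = 1 − (1−0.092439) × (1−0.001584) = 0.093877
Rounded to 4 decimal places: P(Pipeline overpressure) ≈ 0.0939.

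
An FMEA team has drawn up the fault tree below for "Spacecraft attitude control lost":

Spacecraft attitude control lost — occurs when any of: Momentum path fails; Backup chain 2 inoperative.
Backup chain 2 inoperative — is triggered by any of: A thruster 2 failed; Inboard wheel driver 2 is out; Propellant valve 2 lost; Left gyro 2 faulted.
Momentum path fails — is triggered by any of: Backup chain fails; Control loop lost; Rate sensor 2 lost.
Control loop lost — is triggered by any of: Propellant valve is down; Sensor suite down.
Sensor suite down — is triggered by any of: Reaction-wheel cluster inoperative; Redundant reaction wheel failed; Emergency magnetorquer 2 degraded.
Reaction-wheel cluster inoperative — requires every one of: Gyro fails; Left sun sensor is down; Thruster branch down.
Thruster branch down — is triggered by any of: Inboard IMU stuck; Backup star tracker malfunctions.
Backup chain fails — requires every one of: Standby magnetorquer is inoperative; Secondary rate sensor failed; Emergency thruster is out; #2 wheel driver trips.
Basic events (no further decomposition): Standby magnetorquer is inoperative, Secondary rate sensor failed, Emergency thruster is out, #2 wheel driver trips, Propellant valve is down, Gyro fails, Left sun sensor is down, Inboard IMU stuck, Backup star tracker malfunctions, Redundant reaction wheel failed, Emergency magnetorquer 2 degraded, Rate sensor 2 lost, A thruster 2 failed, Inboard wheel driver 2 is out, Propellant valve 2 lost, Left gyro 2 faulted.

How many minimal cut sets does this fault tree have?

11

Backup chain fails [AND]: one cut set from each child combined → 1 × 1 × 1 × 1 = 1 cut set(s).
Thruster branch down [OR]: union of children's cut sets → 2 cut set(s).
Reaction-wheel cluster inoperative [AND]: one cut set from each child combined → 1 × 1 × 2 = 2 cut set(s).
Sensor suite down [OR]: union of children's cut sets → 4 cut set(s).
Control loop lost [OR]: union of children's cut sets → 5 cut set(s).
Momentum path fails [OR]: union of children's cut sets → 7 cut set(s).
Backup chain 2 inoperative [OR]: union of children's cut sets → 4 cut set(s).
Spacecraft attitude control lost [OR]: union of children's cut sets → 11 cut set(s).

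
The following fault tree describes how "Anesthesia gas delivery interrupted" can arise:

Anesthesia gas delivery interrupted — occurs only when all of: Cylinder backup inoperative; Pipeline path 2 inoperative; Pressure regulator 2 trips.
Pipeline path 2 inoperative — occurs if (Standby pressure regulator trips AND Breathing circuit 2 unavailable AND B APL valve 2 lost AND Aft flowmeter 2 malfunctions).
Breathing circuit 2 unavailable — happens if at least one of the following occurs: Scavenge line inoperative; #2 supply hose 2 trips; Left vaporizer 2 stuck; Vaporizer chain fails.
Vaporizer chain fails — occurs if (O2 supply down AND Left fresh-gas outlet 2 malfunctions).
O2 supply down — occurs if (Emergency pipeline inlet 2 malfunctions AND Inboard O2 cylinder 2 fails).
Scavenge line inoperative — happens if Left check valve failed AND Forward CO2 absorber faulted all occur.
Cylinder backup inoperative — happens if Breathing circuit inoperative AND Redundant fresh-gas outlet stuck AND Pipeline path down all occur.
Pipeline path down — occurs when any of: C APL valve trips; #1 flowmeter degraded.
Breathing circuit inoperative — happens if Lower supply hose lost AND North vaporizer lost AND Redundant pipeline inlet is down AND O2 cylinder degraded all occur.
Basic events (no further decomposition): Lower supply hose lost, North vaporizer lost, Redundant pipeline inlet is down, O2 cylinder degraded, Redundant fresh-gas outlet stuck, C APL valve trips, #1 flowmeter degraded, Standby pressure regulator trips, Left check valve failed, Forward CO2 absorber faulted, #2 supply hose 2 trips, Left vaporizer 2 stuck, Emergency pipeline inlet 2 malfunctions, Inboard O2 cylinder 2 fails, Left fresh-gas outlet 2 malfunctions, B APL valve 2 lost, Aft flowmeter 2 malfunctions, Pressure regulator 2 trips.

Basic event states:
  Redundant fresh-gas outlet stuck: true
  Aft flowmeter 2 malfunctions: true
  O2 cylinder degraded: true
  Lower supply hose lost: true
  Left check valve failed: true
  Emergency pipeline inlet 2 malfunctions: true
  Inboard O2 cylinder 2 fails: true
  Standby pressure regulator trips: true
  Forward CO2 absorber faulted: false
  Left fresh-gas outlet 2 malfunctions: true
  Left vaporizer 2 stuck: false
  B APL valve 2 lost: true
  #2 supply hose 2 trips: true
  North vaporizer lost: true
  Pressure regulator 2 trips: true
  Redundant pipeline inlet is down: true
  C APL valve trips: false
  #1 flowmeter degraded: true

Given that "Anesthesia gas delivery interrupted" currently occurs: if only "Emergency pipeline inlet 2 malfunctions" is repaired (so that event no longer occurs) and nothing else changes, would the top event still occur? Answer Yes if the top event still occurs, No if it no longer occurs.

Yes

Counterfactual: set "Emergency pipeline inlet 2 malfunctions" to not occurred.
Breathing circuit inoperative [AND]: Lower supply hose lost=occurs, North vaporizer lost=occurs, Redundant pipeline inlet is down=occurs, O2 cylinder degraded=occurs → all inputs occur → occurs.
Pipeline path down [OR]: C APL valve trips=not, #1 flowmeter degraded=occurs → at least one input occurs → occurs.
Cylinder backup inoperative [AND]: Breathing circuit inoperative=occurs, Redundant fresh-gas outlet stuck=occurs, Pipeline path down=occurs → all inputs occur → occurs.
Scavenge line inoperative [AND]: Left check valve failed=occurs, Forward CO2 absorber faulted=not → not all inputs occur → does not occur.
O2 supply down [AND]: Emergency pipeline inlet 2 malfunctions=not, Inboard O2 cylinder 2 fails=occurs → not all inputs occur → does not occur.
Vaporizer chain fails [AND]: O2 supply down=not, Left fresh-gas outlet 2 malfunctions=occurs → not all inputs occur → does not occur.
Breathing circuit 2 unavailable [OR]: Scavenge line inoperative=not, #2 supply hose 2 trips=occurs, Left vaporizer 2 stuck=not, Vaporizer chain fails=not → at least one input occurs → occurs.
Pipeline path 2 inoperative [AND]: Standby pressure regulator trips=occurs, Breathing circuit 2 unavailable=occurs, B APL valve 2 lost=occurs, Aft flowmeter 2 malfunctions=occurs → all inputs occur → occurs.
Anesthesia gas delivery interrupted [AND]: Cylinder backup inoperative=occurs, Pipeline path 2 inoperative=occurs, Pressure regulator 2 trips=occurs → all inputs occur → occurs.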